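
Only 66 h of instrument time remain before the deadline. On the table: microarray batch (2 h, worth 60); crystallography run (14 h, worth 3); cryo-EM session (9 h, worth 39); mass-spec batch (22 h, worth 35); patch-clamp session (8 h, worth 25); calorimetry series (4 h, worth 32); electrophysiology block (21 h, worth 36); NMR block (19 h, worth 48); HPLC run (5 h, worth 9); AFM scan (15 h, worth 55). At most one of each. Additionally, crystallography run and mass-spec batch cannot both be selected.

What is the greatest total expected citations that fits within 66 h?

268

Microarray batch + cryo-EM session + patch-clamp session + calorimetry series + NMR block + HPLC run + AFM scan uses 62 of the 66 h and totals 268.
The closest alternative, microarray batch + cryo-EM session + patch-clamp session + calorimetry series + NMR block + AFM scan, reaches only 259.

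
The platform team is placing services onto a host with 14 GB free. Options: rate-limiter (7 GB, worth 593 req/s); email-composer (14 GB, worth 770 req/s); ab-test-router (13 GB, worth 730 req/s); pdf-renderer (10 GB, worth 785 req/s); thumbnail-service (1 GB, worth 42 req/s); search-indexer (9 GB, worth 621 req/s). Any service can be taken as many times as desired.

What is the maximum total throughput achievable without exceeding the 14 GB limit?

Density check — rate-limiter 84.71, pdf-renderer 78.50, search-indexer 69.00 are the best per GB.
The ratio ordering already packs tightly: 2×rate-limiter, 14 GB, 1186.
That's the maximum — no swap from here does better than 1186.

1186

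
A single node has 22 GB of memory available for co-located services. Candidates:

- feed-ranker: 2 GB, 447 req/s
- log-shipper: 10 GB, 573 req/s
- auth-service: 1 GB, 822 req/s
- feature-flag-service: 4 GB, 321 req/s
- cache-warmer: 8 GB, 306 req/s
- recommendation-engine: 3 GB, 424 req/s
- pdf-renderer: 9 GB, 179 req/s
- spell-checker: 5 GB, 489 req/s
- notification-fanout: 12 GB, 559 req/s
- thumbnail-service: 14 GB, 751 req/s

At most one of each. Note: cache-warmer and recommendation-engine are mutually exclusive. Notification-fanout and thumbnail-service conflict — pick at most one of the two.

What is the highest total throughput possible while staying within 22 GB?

Taking the top-ratio services first gives feed-ranker + auth-service + feature-flag-service + recommendation-engine + spell-checker for 2503 (15 GB).
The 4 GB tied up in feature-flag-service is better spent on log-shipper — total rises to 2755 (21 GB).
The spare 1 GB is too small for any remaining service, and no feasible exchange beats 2755.

2755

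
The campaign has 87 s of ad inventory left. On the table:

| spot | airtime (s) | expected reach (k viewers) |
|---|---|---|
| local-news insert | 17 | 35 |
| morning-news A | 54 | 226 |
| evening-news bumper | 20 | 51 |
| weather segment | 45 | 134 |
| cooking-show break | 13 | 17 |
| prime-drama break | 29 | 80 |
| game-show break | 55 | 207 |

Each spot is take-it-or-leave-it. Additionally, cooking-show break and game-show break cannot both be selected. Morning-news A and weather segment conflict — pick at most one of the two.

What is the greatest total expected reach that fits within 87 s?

306

Morning-news A + prime-drama break uses 83 of the 87 s and totals 306.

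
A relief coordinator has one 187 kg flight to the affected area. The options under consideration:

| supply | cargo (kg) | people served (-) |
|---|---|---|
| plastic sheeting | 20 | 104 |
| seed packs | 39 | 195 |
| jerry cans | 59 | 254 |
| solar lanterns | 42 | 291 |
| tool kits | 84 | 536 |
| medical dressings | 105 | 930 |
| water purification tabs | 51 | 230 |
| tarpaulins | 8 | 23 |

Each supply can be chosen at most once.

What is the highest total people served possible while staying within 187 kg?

1416

The ratio heuristic lands on plastic sheeting + solar lanterns + medical dressings + tarpaulins (1348) but leaves 12 kg idle.
Replace plastic sheeting and tarpaulins with seed packs: the trade gains 68 net, giving 1416 at 186 kg.
No other feasible combination exceeds 1416.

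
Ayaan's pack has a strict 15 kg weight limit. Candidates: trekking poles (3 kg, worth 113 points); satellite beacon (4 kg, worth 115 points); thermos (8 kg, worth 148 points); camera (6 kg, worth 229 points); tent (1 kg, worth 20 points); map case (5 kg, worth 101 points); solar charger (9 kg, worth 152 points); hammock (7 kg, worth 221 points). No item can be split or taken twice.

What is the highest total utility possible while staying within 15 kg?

477

Trekking poles + satellite beacon + camera + tent uses 14 of the 15 kg and totals 477.
Next best is camera + tent + hammock at 470 (14 kg) — short by 7.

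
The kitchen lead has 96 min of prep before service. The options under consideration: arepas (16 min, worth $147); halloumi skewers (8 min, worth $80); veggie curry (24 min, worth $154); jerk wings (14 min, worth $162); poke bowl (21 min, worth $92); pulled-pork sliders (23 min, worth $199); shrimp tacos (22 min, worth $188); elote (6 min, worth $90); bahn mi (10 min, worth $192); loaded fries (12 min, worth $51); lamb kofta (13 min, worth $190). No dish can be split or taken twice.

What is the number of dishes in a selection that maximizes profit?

7

The maximum profit within 96 min is 1101.
One optimal bundle: halloumi skewers + jerk wings + pulled-pork sliders + shrimp tacos + elote + bahn mi + lamb kofta (96 min).
Any selection reaching 1101 contains exactly 7 dishes.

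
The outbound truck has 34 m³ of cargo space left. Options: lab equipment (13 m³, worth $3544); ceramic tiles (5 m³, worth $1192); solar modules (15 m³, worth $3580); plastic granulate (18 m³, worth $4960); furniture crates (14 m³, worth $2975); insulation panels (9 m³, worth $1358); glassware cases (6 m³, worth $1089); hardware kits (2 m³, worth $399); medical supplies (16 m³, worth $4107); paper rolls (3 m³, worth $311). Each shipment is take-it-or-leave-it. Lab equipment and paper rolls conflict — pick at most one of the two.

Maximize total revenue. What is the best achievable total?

9067

The ratio heuristic lands on lab equipment + plastic granulate + hardware kits (8903) but leaves 1 m³ idle.
Dropping lab equipment and hardware kits frees 15 m³; slotting in medical supplies (16 m³) lifts the total to 9067 at 34 m³.
Every other selection either busts 34 m³ or breaks a pairing rule or fails to beat 9067.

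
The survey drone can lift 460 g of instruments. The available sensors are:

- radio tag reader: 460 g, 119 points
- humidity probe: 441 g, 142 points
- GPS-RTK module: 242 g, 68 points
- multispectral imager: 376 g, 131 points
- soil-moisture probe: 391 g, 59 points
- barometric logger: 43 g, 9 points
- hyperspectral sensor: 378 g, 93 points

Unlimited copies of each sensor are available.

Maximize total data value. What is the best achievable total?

142

Taking the top-ratio sensors first gives multispectral imager + barometric logger for 140 (419 g).
Replace multispectral imager and barometric logger with humidity probe: the trade gains 2 net, giving 142 at 441 g.
The spare 19 g is too small for any remaining sensor, and no exchange beats 142.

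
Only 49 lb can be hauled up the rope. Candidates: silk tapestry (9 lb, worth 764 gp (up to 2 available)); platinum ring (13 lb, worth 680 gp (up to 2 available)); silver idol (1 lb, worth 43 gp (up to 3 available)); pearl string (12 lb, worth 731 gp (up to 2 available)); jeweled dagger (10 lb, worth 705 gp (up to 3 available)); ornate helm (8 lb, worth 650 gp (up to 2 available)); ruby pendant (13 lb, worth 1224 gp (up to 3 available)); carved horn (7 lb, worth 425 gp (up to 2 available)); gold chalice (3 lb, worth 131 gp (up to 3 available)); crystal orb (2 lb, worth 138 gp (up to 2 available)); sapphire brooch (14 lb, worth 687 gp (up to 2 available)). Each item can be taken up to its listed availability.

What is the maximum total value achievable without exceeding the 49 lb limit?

4479

Taking silk tapestry + silver idol + 3×ruby pendant: 49 lb used, 4479 in value.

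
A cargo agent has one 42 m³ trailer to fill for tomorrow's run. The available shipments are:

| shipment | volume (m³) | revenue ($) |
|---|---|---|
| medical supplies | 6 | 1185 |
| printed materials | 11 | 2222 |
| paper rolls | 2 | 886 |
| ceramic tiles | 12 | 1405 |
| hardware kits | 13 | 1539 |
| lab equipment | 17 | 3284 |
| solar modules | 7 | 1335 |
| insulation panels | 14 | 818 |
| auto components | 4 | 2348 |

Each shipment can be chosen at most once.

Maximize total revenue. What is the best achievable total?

10075

By revenue per m³: auto components 587.00, paper rolls 443.00, printed materials 202.00, medical supplies 197.50 lead.
The ratio heuristic lands on medical supplies + printed materials + paper rolls + lab equipment + auto components (9925) but leaves 2 m³ idle.
Replace medical supplies with solar modules: the trade gains 150 net, giving 10075 at 41 m³.
Nothing else within 42 m³ beats 10075.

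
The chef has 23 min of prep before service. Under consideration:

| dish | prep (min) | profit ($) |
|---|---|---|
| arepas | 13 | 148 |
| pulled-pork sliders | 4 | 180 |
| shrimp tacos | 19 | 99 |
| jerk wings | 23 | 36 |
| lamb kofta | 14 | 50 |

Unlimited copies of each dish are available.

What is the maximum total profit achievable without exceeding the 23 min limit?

900

Best packing: 5×pulled-pork sliders — 20 min, 900 total.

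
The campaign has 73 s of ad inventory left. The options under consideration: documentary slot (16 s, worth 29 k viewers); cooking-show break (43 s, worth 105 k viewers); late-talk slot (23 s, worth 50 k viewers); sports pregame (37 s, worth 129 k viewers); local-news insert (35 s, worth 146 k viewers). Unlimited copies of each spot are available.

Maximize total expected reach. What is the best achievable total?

By expected reach per s: local-news insert 4.17, sports pregame 3.49, cooking-show break 2.44 lead.
2×local-news insert uses 70 of the 73 s and totals 292.
That's the maximum — no swap from here does better than 292.

292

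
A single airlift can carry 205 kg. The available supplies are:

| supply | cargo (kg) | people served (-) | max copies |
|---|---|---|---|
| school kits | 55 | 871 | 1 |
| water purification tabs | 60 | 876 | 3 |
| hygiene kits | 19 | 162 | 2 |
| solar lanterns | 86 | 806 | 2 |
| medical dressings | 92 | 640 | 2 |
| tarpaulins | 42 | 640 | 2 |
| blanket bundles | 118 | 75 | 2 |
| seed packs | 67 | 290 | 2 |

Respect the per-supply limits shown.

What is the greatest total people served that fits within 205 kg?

Taking the top-ratio supplies first gives school kits + water purification tabs + 2×tarpaulins for 3027 (199 kg).
Dropping school kits frees 55 kg; slotting in water purification tabs (60 kg) lifts the total to 3032 at 204 kg.
No other feasible combination exceeds 3032.

3032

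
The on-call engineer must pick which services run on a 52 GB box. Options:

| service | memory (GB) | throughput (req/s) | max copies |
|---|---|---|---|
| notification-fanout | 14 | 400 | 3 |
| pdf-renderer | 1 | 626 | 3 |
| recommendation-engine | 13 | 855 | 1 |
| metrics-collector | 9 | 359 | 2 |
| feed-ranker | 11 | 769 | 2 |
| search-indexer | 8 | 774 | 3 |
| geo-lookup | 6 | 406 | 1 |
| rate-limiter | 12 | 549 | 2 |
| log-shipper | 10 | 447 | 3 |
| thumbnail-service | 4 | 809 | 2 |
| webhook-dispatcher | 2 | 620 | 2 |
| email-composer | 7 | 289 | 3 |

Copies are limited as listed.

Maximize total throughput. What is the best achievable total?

7913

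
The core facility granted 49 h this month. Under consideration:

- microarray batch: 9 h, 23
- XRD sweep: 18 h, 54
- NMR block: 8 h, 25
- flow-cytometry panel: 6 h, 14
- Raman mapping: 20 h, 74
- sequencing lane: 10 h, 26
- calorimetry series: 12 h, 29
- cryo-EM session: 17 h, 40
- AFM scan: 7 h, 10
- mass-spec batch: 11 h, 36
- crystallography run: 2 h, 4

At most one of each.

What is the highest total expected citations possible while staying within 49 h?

By expected citations per h: Raman mapping 3.70, mass-spec batch 3.27, NMR block 3.12, XRD sweep 3.00 lead.
A density-first pass picks NMR block + Raman mapping + sequencing lane + mass-spec batch — 161 at 49 h.
Dropping NMR block and sequencing lane frees 18 h; slotting in XRD sweep (18 h) lifts the total to 164 at 49 h.
Runner-up NMR block + Raman mapping + sequencing lane + mass-spec batch tops out at 161.

164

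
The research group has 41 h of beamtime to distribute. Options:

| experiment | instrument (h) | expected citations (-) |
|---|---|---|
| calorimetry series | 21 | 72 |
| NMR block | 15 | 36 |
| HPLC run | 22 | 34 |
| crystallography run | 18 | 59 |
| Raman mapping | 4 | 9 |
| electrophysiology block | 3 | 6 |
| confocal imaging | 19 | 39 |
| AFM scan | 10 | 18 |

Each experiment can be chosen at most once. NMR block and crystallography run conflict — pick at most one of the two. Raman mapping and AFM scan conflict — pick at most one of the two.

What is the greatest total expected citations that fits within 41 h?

The ratio ordering already packs tightly: calorimetry series + crystallography run, 39 h, 131.
Nothing else feasible within 41 h beats 131.

131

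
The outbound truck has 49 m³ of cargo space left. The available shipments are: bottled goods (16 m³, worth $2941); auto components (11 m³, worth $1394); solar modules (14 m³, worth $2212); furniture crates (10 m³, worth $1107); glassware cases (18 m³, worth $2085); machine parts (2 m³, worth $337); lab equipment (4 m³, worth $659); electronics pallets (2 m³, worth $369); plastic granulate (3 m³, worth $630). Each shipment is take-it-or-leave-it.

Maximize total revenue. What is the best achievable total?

Density check — plastic granulate 210.00, electronics pallets 184.50, bottled goods 183.81, machine parts 168.50 are the best per m³.
Filling by ratio: bottled goods + solar modules + machine parts + lab equipment + electronics pallets + plastic granulate for 7148, with 8 m³ left unused.
The 2 m³ tied up in machine parts is better spent on furniture crates — total rises to 7918 (49 m³).
Nothing else within 49 m³ beats 7918.

7918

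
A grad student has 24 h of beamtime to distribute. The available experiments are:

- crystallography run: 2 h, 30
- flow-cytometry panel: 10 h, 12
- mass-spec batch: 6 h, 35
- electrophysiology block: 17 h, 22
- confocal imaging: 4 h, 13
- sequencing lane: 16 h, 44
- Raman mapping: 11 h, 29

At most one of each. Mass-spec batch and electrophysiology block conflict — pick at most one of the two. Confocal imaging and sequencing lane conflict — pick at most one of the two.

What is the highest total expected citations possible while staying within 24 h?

109

Density check — crystallography run 15.00, mass-spec batch 5.83, confocal imaging 3.25, sequencing lane 2.75 are the best per h.
The ratio heuristic lands on crystallography run + mass-spec batch + confocal imaging + Raman mapping (107) but leaves 1 h idle.
Dropping confocal imaging and Raman mapping frees 15 h; slotting in sequencing lane (16 h) lifts the total to 109 at 24 h.
That's the maximum — no feasible swap from here does better than 109.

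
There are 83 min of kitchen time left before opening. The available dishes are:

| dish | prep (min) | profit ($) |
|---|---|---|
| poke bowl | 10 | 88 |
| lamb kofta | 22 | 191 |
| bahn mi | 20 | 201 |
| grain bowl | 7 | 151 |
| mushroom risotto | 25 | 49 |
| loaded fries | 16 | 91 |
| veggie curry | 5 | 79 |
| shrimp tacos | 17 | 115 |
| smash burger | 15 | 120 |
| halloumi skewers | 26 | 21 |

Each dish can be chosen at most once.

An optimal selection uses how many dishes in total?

6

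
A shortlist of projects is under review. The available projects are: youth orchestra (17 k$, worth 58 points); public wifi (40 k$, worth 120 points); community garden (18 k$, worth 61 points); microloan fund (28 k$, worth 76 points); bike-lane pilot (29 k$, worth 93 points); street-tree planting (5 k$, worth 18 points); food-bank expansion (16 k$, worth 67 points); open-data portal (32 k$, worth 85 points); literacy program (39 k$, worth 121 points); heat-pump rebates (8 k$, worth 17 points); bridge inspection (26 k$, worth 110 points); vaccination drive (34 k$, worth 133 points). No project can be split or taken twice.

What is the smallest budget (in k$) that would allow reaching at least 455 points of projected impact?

Look for the lowest-budget combination reaching 455.
youth orchestra + bike-lane pilot + food-bank expansion + bridge inspection + vaccination drive reaches 461 using 122 k$.
Any bundle with less than 122 k$ falls short of 455.

122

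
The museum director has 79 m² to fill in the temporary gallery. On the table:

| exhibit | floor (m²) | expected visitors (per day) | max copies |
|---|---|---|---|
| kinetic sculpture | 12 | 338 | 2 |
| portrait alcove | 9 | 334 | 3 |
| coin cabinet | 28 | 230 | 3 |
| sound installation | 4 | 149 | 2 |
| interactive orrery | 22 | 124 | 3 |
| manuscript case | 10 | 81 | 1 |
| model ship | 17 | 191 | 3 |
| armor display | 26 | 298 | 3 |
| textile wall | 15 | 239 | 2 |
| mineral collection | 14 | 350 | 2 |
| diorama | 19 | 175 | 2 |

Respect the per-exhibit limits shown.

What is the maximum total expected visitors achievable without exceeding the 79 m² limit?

2378

Greedy by ratio would take 2×kinetic sculpture + 3×portrait alcove + 2×sound installation + mineral collection: 73 m² used, total 2326.
Dropping 2×sound installation frees 8 m²; slotting in mineral collection (14 m²) lifts the total to 2378 at 79 m².
No other feasible combination exceeds 2378.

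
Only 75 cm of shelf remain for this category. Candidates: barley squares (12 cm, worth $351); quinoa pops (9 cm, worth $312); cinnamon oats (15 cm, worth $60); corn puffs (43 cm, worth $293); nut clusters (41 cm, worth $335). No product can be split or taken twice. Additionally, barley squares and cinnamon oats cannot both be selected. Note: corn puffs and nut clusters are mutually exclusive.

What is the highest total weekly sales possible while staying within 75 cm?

998

Best packing: barley squares + quinoa pops + nut clusters — 62 cm, 998 total.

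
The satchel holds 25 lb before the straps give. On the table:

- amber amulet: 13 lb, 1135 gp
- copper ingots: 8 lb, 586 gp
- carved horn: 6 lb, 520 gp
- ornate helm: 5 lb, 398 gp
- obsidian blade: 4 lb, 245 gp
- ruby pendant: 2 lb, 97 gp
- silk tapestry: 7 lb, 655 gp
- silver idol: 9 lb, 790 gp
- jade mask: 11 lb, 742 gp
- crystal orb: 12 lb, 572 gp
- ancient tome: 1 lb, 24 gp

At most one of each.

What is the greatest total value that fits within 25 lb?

2188

A density-first pass picks carved horn + ruby pendant + silk tapestry + silver idol + ancient tome — 2086 at 25 lb.
A better packing is amber amulet + ornate helm + silk tapestry: 25 lb, total 2188.
The closest alternative, ornate helm + obsidian blade + silk tapestry + silver idol, reaches only 2088.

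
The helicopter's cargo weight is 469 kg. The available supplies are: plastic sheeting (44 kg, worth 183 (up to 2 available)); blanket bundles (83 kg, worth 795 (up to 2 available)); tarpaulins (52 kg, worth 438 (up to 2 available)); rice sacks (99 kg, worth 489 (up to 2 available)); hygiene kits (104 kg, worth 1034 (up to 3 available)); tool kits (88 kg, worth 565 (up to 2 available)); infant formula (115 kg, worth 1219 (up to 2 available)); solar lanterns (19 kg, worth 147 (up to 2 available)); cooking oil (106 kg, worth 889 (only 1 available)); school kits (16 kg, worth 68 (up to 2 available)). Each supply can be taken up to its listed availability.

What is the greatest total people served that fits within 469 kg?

4705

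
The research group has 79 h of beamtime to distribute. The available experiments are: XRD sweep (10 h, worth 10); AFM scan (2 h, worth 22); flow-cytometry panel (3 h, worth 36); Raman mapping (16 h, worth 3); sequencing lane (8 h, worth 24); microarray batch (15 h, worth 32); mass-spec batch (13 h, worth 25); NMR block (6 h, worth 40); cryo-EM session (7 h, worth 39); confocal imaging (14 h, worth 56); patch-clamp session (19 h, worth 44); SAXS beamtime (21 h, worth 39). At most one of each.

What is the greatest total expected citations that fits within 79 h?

Density check — flow-cytometry panel 12.00, AFM scan 11.00, NMR block 6.67 are the best per h.
Filling by ratio: AFM scan + flow-cytometry panel + sequencing lane + microarray batch + NMR block + cryo-EM session + confocal imaging + patch-clamp session for 293, with 5 h left unused.
Dropping sequencing lane frees 8 h; slotting in mass-spec batch (13 h) lifts the total to 294 at 79 h.

294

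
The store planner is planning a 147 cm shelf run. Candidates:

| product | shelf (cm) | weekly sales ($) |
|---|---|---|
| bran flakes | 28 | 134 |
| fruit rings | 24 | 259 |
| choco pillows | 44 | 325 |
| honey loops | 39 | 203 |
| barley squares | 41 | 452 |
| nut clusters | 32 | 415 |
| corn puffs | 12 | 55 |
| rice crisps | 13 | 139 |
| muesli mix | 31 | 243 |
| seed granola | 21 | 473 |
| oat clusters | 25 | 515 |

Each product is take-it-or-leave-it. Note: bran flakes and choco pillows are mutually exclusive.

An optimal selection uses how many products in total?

5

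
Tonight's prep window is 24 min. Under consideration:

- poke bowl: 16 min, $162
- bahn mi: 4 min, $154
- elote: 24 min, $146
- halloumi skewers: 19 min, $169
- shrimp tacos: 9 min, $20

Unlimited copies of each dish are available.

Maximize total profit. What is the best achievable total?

924

Best packing: 6×bahn mi — 24 min, 924 total.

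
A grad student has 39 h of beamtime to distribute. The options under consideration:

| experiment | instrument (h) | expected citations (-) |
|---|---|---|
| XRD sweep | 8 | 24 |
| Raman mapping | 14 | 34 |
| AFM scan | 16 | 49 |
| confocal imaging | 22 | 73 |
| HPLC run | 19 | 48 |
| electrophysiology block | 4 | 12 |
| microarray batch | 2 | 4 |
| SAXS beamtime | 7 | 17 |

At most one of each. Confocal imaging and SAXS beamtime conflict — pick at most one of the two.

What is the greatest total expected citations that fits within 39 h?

122

The ratio ordering already packs tightly: AFM scan + confocal imaging, 38 h, 122.
Next best is XRD sweep + confocal imaging + electrophysiology block + microarray batch at 113 (36 h) — short by 9.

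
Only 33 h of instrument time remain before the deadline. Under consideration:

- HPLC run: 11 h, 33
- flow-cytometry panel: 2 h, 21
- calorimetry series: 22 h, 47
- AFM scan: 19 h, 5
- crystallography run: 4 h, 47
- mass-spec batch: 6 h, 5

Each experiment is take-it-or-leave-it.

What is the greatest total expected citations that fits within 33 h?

Greedy by ratio would take HPLC run + flow-cytometry panel + crystallography run + mass-spec batch: 23 h used, total 106.
The 17 h tied up in HPLC run and mass-spec batch is better spent on calorimetry series — total rises to 115 (28 h).

115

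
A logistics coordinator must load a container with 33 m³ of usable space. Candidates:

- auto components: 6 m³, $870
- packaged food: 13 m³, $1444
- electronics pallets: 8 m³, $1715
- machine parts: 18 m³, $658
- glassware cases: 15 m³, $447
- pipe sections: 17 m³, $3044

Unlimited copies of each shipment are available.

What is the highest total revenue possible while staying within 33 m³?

Density check — electronics pallets 214.38, pipe sections 179.06, auto components 145.00, packaged food 111.08 are the best per m³.
Taking 4×electronics pallets: 32 m³ used, 6860 in revenue.
Every other selection either busts 33 m³ or fails to beat 6860.

6860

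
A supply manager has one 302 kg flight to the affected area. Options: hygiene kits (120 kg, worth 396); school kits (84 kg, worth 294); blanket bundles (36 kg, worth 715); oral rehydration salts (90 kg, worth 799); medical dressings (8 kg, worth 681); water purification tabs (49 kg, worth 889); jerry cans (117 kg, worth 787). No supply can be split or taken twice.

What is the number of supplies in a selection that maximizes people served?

Best achievable people served is 3871.
One optimal bundle: blanket bundles + oral rehydration salts + medical dressings + water purification tabs + jerry cans (300 kg).
Every optimal selection uses 5 supplies.

5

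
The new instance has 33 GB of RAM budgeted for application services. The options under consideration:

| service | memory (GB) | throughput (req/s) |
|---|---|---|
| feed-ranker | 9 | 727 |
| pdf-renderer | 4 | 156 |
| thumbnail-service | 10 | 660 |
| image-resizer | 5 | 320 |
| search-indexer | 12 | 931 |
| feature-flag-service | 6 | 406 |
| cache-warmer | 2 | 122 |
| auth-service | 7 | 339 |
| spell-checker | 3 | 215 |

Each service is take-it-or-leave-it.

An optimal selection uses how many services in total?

4

Best achievable throughput is 2440.
One optimal bundle: feed-ranker + thumbnail-service + search-indexer + cache-warmer (33 GB).
Any selection reaching 2440 contains exactly 4 services.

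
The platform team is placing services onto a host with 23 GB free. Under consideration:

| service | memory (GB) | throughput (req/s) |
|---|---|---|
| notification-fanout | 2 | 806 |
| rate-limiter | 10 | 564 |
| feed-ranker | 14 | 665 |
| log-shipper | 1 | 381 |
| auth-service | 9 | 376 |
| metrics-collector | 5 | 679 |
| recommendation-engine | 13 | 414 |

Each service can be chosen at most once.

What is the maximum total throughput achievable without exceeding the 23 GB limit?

2531

Density check — notification-fanout 403.00, log-shipper 381.00, metrics-collector 135.80 are the best per GB.
Taking the top-ratio services first gives notification-fanout + rate-limiter + log-shipper + metrics-collector for 2430 (18 GB).
Replace rate-limiter with feed-ranker: the trade gains 101 net, giving 2531 at 22 GB.
The closest alternative, notification-fanout + rate-limiter + log-shipper + metrics-collector, reaches only 2430.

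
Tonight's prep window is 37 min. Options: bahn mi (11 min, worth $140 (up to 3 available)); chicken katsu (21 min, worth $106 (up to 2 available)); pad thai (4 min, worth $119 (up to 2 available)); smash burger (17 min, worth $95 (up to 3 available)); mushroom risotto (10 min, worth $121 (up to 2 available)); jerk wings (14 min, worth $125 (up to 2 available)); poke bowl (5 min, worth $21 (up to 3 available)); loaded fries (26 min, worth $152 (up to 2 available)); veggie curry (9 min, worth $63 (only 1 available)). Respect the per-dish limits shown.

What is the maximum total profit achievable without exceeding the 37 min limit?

543

The ratio heuristic lands on 2×bahn mi + 2×pad thai + poke bowl (539) but leaves 2 min idle.
The 27 min tied up in 2×bahn mi and poke bowl is better spent on 2×mushroom risotto + veggie curry — total rises to 543 (37 min).
Every other selection either busts 37 min or exceeds an availability limit or fails to beat 543.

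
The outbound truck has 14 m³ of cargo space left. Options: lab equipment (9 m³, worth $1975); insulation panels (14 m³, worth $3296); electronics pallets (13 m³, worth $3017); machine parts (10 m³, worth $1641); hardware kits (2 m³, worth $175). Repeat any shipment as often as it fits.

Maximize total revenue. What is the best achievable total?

3296

The ratio ordering already packs tightly: insulation panels, 14 m³, 3296.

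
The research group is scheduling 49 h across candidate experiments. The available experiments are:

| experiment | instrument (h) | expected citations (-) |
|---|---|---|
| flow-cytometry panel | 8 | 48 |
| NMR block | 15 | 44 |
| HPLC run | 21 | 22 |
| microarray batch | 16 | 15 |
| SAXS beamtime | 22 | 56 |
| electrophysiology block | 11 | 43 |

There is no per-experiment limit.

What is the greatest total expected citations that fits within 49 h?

Density check — flow-cytometry panel 6.00, electrophysiology block 3.91, NMR block 2.93 are the best per h.
Best packing: 6×flow-cytometry panel — 48 h, 288 total.
Every other selection either busts 49 h or fails to beat 288.

288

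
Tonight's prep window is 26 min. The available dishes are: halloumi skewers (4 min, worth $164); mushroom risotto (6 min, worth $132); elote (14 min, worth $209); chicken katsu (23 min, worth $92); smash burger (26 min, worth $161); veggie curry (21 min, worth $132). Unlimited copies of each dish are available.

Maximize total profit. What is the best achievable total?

984

The ratio ordering already packs tightly: 6×halloumi skewers, 24 min, 984.
Nothing else within 26 min beats 984.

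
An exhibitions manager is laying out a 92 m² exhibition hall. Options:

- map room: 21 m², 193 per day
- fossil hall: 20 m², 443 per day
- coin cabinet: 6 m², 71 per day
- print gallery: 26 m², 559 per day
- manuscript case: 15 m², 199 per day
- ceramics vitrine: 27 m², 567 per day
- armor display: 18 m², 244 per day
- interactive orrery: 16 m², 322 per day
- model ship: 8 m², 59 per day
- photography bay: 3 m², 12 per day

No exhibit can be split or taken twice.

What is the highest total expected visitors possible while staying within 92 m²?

1903

Density check — fossil hall 22.15, print gallery 21.50, ceramics vitrine 21.00, interactive orrery 20.12 are the best per m².
Taking fossil hall + print gallery + ceramics vitrine + interactive orrery + photography bay: 92 m² used, 1903 in expected visitors.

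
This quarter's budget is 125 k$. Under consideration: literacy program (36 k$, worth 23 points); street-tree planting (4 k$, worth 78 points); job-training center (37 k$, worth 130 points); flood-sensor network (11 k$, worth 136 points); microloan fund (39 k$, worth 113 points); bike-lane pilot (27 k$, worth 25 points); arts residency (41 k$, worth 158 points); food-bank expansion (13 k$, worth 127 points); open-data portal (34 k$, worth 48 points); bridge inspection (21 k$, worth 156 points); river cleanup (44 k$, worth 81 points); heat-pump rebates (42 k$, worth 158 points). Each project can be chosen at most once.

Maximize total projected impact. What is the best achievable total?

740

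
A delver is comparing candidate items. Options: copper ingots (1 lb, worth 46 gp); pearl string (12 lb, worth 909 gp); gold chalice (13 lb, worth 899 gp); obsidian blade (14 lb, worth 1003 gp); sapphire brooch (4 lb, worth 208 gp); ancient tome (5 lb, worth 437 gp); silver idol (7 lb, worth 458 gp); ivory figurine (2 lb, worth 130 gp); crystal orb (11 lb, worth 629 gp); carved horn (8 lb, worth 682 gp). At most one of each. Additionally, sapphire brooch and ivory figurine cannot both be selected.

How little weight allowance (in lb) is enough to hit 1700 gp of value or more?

Minimise lb subject to total value ≥ 1700.
Taking pearl string + ivory figurine + carved horn gives 1721 (≥ 1700) for 22 lb.
No combination under 22 lb hits 1700.

22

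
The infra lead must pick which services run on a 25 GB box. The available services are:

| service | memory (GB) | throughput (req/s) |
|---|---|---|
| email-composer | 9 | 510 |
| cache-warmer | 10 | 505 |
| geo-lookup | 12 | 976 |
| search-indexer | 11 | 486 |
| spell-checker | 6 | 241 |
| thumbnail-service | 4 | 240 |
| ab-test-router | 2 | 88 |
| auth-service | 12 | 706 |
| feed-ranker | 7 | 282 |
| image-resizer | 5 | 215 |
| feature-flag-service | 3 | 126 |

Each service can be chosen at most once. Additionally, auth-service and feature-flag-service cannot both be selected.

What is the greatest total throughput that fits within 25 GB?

1726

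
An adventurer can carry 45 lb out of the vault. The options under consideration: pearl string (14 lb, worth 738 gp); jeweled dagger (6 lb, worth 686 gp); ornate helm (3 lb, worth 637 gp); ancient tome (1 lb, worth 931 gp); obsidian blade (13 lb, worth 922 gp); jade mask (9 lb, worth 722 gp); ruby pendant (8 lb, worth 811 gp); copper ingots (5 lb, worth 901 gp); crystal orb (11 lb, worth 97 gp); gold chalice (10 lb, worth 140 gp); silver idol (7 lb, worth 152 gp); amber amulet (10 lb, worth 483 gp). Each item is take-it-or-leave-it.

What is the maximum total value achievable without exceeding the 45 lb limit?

By value per lb: ancient tome 931.00, ornate helm 212.33, copper ingots 180.20 lead.
The ratio ordering already packs tightly: jeweled dagger + ornate helm + ancient tome + obsidian blade + jade mask + ruby pendant + copper ingots, 45 lb, 5610.

5610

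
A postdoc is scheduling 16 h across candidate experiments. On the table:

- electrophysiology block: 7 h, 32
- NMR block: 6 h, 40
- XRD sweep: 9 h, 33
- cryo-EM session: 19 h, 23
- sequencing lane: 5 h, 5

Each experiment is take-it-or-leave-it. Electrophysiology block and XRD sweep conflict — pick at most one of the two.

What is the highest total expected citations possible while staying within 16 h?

Taking the top-ratio experiments first gives electrophysiology block + NMR block for 72 (13 h).
Dropping electrophysiology block frees 7 h; slotting in XRD sweep (9 h) lifts the total to 73 at 15 h.

73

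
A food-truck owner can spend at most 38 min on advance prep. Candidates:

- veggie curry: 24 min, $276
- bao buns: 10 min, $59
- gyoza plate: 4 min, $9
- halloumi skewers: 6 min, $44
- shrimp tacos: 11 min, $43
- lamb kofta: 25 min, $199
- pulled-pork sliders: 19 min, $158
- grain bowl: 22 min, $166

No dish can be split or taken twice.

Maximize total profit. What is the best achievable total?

344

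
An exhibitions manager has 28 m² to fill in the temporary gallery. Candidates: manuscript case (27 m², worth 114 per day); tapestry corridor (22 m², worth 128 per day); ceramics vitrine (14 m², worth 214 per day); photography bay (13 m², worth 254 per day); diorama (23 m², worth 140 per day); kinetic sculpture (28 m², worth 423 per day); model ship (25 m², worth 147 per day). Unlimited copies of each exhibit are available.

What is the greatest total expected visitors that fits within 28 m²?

508

2×photography bay uses 26 of the 28 m² and totals 508.
The spare 2 m² is too small for any remaining exhibit, and no exchange beats 508.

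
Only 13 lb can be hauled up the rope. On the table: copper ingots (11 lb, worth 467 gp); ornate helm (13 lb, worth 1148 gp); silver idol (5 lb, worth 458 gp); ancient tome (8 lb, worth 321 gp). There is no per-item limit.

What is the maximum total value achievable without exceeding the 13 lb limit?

By value per lb: silver idol 91.60, ornate helm 88.31, copper ingots 42.45, ancient tome 40.12 lead.
The ratio heuristic lands on 2×silver idol (916) but leaves 3 lb idle.
The 10 lb tied up in 2×silver idol is better spent on ornate helm — total rises to 1148 (13 lb).

1148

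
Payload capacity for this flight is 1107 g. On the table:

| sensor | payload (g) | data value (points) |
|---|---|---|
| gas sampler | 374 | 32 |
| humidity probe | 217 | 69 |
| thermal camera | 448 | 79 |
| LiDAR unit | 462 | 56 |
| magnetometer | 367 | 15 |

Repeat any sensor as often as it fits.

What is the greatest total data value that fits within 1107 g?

Taking 5×humidity probe: 1085 g used, 345 in data value.
The spare 22 g is too small for any remaining sensor, and no exchange beats 345.

345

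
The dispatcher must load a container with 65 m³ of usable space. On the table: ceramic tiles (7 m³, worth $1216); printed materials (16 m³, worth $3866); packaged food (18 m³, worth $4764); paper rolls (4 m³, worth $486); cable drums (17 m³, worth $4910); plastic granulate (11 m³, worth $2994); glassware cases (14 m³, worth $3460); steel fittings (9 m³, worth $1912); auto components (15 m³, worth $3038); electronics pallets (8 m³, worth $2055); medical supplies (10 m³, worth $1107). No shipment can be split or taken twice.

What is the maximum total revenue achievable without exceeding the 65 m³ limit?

By revenue per m³: cable drums 288.82, plastic granulate 272.18, packaged food 264.67 lead.
Greedy by ratio would take packaged food + cable drums + plastic granulate + steel fittings + electronics pallets: 63 m³ used, total 16635.
But printed materials + packaged food + cable drums + glassware cases fits in 65 m³ and reaches 17000.

17000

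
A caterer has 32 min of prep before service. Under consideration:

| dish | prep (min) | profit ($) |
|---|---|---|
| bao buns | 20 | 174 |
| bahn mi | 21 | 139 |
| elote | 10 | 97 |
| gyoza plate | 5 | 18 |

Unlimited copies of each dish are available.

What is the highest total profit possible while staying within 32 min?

291

By profit per min: elote 9.70, bao buns 8.70, bahn mi 6.62 lead.
Taking 3×elote: 30 min used, 291 in profit.
No other feasible combination exceeds 291.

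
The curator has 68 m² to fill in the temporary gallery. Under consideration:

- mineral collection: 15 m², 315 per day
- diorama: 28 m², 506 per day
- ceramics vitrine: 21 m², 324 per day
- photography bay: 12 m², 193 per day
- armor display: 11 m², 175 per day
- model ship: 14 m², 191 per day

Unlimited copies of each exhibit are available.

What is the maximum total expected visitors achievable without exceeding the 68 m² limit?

A density-first pass picks 4×mineral collection — 1260 at 60 m².
Dropping mineral collection frees 15 m²; slotting in photography bay + armor display (23 m²) lifts the total to 1313 at 68 m².
That's the maximum — no swap from here does better than 1313.

1313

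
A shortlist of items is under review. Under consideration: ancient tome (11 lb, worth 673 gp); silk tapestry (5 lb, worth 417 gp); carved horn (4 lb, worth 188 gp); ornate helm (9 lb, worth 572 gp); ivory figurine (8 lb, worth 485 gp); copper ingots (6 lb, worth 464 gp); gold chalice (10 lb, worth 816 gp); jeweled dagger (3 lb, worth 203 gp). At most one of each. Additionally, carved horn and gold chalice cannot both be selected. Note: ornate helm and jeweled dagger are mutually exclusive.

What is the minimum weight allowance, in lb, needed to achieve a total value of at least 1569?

21

Need the lightest bundle worth ≥ 1569.
silk tapestry + copper ingots + gold chalice reaches 1697 using 21 lb.
Any bundle with less than 21 lb falls short of 1569.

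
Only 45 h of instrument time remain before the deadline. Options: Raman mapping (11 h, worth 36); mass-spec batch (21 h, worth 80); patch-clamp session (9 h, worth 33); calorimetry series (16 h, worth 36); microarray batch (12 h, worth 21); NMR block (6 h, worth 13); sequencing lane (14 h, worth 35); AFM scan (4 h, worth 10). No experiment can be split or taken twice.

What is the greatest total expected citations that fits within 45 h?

159

Density check — mass-spec batch 3.81, patch-clamp session 3.67, Raman mapping 3.27 are the best per h.
The ratio ordering already packs tightly: Raman mapping + mass-spec batch + patch-clamp session + AFM scan, 45 h, 159.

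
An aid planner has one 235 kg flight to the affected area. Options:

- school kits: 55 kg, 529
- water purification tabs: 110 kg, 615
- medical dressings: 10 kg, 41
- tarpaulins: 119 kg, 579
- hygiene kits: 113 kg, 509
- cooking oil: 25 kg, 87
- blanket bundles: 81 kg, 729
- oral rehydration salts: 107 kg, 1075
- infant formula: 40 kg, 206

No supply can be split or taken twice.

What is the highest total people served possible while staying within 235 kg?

2010

Taking the top-ratio supplies first gives school kits + medical dressings + oral rehydration salts + infant formula for 1851 (212 kg).
Dropping school kits and medical dressings frees 65 kg; slotting in blanket bundles (81 kg) lifts the total to 2010 at 228 kg.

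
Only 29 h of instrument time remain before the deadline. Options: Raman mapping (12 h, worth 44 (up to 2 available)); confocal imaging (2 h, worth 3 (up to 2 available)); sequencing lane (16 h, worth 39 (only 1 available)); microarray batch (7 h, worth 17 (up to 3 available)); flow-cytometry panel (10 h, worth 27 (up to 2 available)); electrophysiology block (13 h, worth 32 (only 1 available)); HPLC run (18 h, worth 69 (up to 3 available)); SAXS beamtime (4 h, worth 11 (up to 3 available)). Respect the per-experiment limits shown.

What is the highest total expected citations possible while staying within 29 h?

99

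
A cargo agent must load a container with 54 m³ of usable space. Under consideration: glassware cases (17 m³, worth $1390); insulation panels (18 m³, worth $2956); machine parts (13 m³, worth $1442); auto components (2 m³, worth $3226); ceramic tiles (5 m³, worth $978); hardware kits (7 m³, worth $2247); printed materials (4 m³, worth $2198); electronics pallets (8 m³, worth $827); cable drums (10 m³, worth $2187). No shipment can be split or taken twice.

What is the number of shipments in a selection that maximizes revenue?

7

Optimal total is 14619.
One optimal bundle: insulation panels + auto components + ceramic tiles + hardware kits + printed materials + electronics pallets + cable drums (54 m³).
Any selection reaching 14619 contains exactly 7 shipments.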